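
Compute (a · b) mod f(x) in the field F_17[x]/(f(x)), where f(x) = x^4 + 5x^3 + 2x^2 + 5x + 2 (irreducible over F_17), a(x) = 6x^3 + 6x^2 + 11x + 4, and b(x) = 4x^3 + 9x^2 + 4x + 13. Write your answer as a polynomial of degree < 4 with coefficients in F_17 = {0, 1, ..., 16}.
a · b ≡ 2x^3 + 7x^2 + 13x + 11 (mod f(x))

Multiply in F_17[x]: a(x)·b(x) = (6x^3 + 6x^2 + 11x + 4)·(4x^3 + 9x^2 + 4x + 13) = 7x^6 + 10x^5 + 3x^4 + 13x^3 + 5x^2 + 6x + 1. This has degree ≥ 4, so divide by f(x) over F_17: 7x^6 + 10x^5 + 3x^4 + 13x^3 + 5x^2 + 6x + 1 = (7x^2 + 9x + 12)·(x^4 + 5x^3 + 2x^2 + 5x + 2) + (2x^3 + 7x^2 + 13x + 11). Hence a·b ≡ 2x^3 + 7x^2 + 13x + 11 (mod f). (F_17[x]/(f) is a field with 17^4 = 83521 elements since f is irreducible of degree 4.)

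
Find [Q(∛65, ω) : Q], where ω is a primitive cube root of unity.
[Q(∛65, ω) : Q] = 6

[Q(∛65):Q] = 3 (min poly x^3 - 65, irreducible since 65 is not a perfect cube). [Q(ω):Q] = 2 (min poly x^2 + x + 1). Since Q(∛65) ⊂ R and ω ∉ R, we have ω ∉ Q(∛65), so x^2 + x + 1 remains irreducible over Q(∛65) and [Q(∛65, ω) : Q(∛65)] = 2. By the tower law, [Q(∛65, ω) : Q] = 3 · 2 = 6. (In fact Q(∛65, ω) is the splitting field of x^3 - 65 over Q.)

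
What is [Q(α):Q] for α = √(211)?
[Q(α):Q] = 2

[Q(α):Q] equals the degree of the minimal polynomial of α. Here α^2 = 211 and x^2 - 211 is irreducible (d = 211 is squarefree, ≠ 1, hence not a square), so deg(m_α) = 2. Thus [Q(α):Q] = 2.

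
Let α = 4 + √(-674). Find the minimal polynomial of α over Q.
m_α(x) = x^2 - 8x + 690

From α - 4 = √(-674), squaring gives (α - 4)^2 = -674, i.e. α^2 - 8α + 16 = -674, so α^2 - 8α + 690 = 0. The discriminant of x^2 - 8x + 690 is (-8)^2 - 4·(690) = 64 - 2760 = -2696, and 4·(-674) is not a perfect square in Q since -674 is squarefree and ≠ 1. Hence x^2 - 8x + 690 is irreducible over Q and is the minimal polynomial of α.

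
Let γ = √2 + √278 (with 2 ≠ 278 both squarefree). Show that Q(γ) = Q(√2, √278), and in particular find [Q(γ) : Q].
[Q(γ) : Q] = 4 (equivalently, Q(γ) = Q(√2, √278))

Obviously Q(γ) ⊆ Q(√2, √278), and [Q(√2, √278):Q] = 4 (since 2, 278 are distinct squarefree integers > 1 with 556 not a perfect square). To show equality we compute the minimal polynomial of γ. From γ = √2 + √278: γ^2 = 2 + 2√(556) + 278 = 280 + 2√(556), so γ^2 - 280 = 2√(556); squaring, (γ^2 - 280)^2 = 4·556, i.e. γ^4 - 560γ^2 + 78400 - 2224 = 0, i.e. γ^4 - 560γ^2 + 76176 = 0. So γ is a root of x^4 - 560x^2 + 76176. This polynomial is irreducible over Q: it has no rational root (each ±√2 ± √278 is irrational), and any factorization into two quadratics over Q would force √(556) ∈ Q (pairing opposite roots) or √2, √278 ∈ Q (other pairings), all impossible. Hence [Q(γ):Q] = 4 = [Q(√2, √278):Q], so Q(γ) = Q(√2, √278).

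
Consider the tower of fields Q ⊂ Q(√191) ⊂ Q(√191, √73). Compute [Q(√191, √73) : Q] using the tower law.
[Q(√191, √73) : Q] = 4

[Q(√191):Q] = 2 (min poly x^2 - 191, irreducible since 191 is squarefree > 1). For the top step, suppose √73 ∈ Q(√191), say √73 = c + d√191 with c, d ∈ Q. Squaring: 73 = c^2 + 191d^2 + 2cd√191. Since √191 ∉ Q this forces 2cd = 0. If d = 0 then √73 = c ∈ Q, contradicting 73 squarefree > 1. If c = 0 then 73 = 191d^2, so 191·73 = (191d)^2 is a perfect square in Q — but 191·73 = 13943 is not a perfect square (since 191 and 73 are distinct squarefree integers). Contradiction. Hence √73 ∉ Q(√191), so x^2 - 73 stays irreducible over Q(√191) and [Q(√191, √73) : Q(√191)] = 2. By the tower law, [Q(√191, √73) : Q] = 2 · 2 = 4.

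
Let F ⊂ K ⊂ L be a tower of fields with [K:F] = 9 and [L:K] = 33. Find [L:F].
[L:F] = 297

The tower law says that for any tower of field extensions F ⊂ K ⊂ L with finite degrees, [L:F] = [L:K] · [K:F]. Here this gives [L:F] = 33 · 9 = 297.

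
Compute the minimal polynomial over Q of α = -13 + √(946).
m_α(x) = x^2 + 26x - 777

From α + 13 = √(946), squaring gives (α + 13)^2 = 946, i.e. α^2 + 26α + 169 = 946, so α^2 + 26α - 777 = 0. The discriminant of x^2 + 26x - 777 is (26)^2 - 4·(-777) = 676 + 3108 = 3784, and 4·(946) is not a perfect square in Q since 946 is squarefree and ≠ 1. Hence x^2 + 26x - 777 is irreducible over Q and is the minimal polynomial of α.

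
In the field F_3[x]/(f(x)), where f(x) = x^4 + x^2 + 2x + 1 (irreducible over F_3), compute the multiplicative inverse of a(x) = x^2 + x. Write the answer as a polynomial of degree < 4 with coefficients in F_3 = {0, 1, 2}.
a(x)^(-1) ≡ 2x^2 + x + 1 (mod f(x))

Since f is irreducible over F_3, F_3[x]/(f) is a field and a(x) ≠ 0 has an inverse. Apply the extended Euclidean algorithm to f(x) and a(x) in F_3[x]: f(x) = (x^2 + 2x + 2)·a(x) + (1). The last nonzero remainder is the constant 1 = gcd(f, a) in F_3. Back-substituting through the division chain expresses 1 = s(x)·a(x) + t(x)·f(x) with s(x) ≡ 2x^2 + x + 1 (mod f), so a(x)^(-1) ≡ s(x) = 2x^2 + x + 1 (mod f). Check: (x^2 + x)·(2x^2 + x + 1) = 2x^4 + 2x^2 + x ≡ 1 (mod x^4 + x^2 + 2x + 1).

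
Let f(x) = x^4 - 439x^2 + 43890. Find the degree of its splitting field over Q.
[K : Q] = 4

Solving the quadratic in x^2: x^2 = (439 ± √(439^2 - 4·43890))/2 = (439 ± √17161)/2 = (439 ± 131)/2, giving x^2 = 285 or x^2 = 154. So f(x) = (x^2 - 285)(x^2 - 154) and the roots of f are ±√285, ±√154. Hence the splitting field is K = Q(√285, √154). Since 285 and 154 are distinct squarefree integers > 1, their product 43890 is not a perfect square, so √154 ∉ Q(√285). By the tower law [K:Q] = [Q(√285,√154):Q(√285)] · [Q(√285):Q] = 2 · 2 = 4.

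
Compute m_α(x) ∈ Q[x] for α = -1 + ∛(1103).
m_α(x) = x^3 + 3x^2 + 3x - 1102

Set β = α + 1 = ∛(1103), so β^3 = 1103. Then (α + 1)^3 - 1103 = 0, i.e. α is a root of g(x) = (x + 1)^3 - 1103 = x^3 + 3x^2 + 3x - 1102. Since g(x) = h(x + 1) where h(x) = x^3 - 1103, and h is irreducible over Q (because 1103 is not a perfect cube, so h has no rational root, and a monic cubic with no rational root is irreducible), g is also irreducible (irreducibility is preserved under the substitution x → x + 1). Hence m_α(x) = x^3 + 3x^2 + 3x - 1102.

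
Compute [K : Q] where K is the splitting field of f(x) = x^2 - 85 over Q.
[K : Q] = 2

f(x) = x^2 - 85 factors as (x - √85)(x + √85). The splitting field is K = Q(√85). Since 85 is squarefree and > 1, it is not a perfect square, so x^2 - 85 is irreducible over Q and [Q(√85) : Q] = 2. Hence [K : Q] = 2.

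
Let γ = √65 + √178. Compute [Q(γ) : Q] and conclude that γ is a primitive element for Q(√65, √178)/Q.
[Q(γ) : Q] = 4 (equivalently, Q(γ) = Q(√65, √178))

Obviously Q(γ) ⊆ Q(√65, √178), and [Q(√65, √178):Q] = 4 (since 65, 178 are distinct squarefree integers > 1 with 11570 not a perfect square). To show equality we compute the minimal polynomial of γ. From γ = √65 + √178: γ^2 = 65 + 2√(11570) + 178 = 243 + 2√(11570), so γ^2 - 243 = 2√(11570); squaring, (γ^2 - 243)^2 = 4·11570, i.e. γ^4 - 486γ^2 + 59049 - 46280 = 0, i.e. γ^4 - 486γ^2 + 12769 = 0. So γ is a root of x^4 - 486x^2 + 12769. This polynomial is irreducible over Q: it has no rational root (each ±√65 ± √178 is irrational), and any factorization into two quadratics over Q would force √(11570) ∈ Q (pairing opposite roots) or √65, √178 ∈ Q (other pairings), all impossible. Hence [Q(γ):Q] = 4 = [Q(√65, √178):Q], so Q(γ) = Q(√65, √178).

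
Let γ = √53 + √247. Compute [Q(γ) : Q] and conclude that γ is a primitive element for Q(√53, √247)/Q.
[Q(γ) : Q] = 4 (equivalently, Q(γ) = Q(√53, √247))

Obviously Q(γ) ⊆ Q(√53, √247), and [Q(√53, √247):Q] = 4 (since 53, 247 are distinct squarefree integers > 1 with 13091 not a perfect square). To show equality we compute the minimal polynomial of γ. From γ = √53 + √247: γ^2 = 53 + 2√(13091) + 247 = 300 + 2√(13091), so γ^2 - 300 = 2√(13091); squaring, (γ^2 - 300)^2 = 4·13091, i.e. γ^4 - 600γ^2 + 90000 - 52364 = 0, i.e. γ^4 - 600γ^2 + 37636 = 0. So γ is a root of x^4 - 600x^2 + 37636. This polynomial is irreducible over Q: it has no rational root (each ±√53 ± √247 is irrational), and any factorization into two quadratics over Q would force √(13091) ∈ Q (pairing opposite roots) or √53, √247 ∈ Q (other pairings), all impossible. Hence [Q(γ):Q] = 4 = [Q(√53, √247):Q], so Q(γ) = Q(√53, √247).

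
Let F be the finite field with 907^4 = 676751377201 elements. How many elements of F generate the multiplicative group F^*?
There are φ(676751377200) = 178471296000 primitive elements

F_q^* is cyclic of order q - 1 = 676751377200. A cyclic group of order m has exactly φ(m) generators. Here m = 676751377200 = 2^4 · 3 · 5^2 · 151 · 227 · 16453, so the number of primitive elements is φ(676751377200) = 178471296000.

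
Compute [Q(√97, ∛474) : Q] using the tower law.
[Q(√97, ∛474) : Q] = 6

Let L = Q(√97, ∛474). Since Q(√97) ⊂ L and [Q(√97):Q] = 2, the tower law gives 2 | [L:Q]. Likewise Q(∛474) ⊂ L with [Q(∛474):Q] = 3 (because 474 is not a perfect cube), so 3 | [L:Q]. As gcd(2,3) = 1, [L:Q] is divisible by 6. Conversely L is generated over Q by √97 and ∛474, so [L:Q] ≤ 2·3 = 6. Therefore [Q(√97, ∛474) : Q] = 6.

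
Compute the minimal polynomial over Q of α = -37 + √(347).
m_α(x) = x^2 + 74x + 1022

From α + 37 = √(347), squaring gives (α + 37)^2 = 347, i.e. α^2 + 74α + 1369 = 347, so α^2 + 74α + 1022 = 0. The discriminant of x^2 + 74x + 1022 is (74)^2 - 4·(1022) = 5476 - 4088 = 1388, and 4·(347) is not a perfect square in Q since 347 is squarefree and ≠ 1. Hence x^2 + 74x + 1022 is irreducible over Q and is the minimal polynomial of α.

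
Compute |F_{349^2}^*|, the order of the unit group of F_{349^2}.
|F_{349^2}^*| = 121800

F_{349^2} has 349^2 = 121801 elements; its multiplicative group consists of all nonzero elements, so |F_{349^2}^*| = 121801 - 1 = 121800. (It is cyclic since any finite subgroup of the multiplicative group of a field is cyclic.)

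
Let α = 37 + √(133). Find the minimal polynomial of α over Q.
m_α(x) = x^2 - 74x + 1236

From α - 37 = √(133), squaring gives (α - 37)^2 = 133, i.e. α^2 - 74α + 1369 = 133, so α^2 - 74α + 1236 = 0. The discriminant of x^2 - 74x + 1236 is (-74)^2 - 4·(1236) = 5476 - 4944 = 532, and 4·(133) is not a perfect square in Q since 133 is squarefree and ≠ 1. Hence x^2 - 74x + 1236 is irreducible over Q and is the minimal polynomial of α.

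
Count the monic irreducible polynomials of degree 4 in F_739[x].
There are 74561900130 monic irreducible polynomials of degree 4 over F_739

Each element of F_{739^4} that lies in no proper subfield is a root of exactly one monic irreducible of degree 4 over F_739, and each such polynomial has 4 distinct roots in F_{739^4}. By Möbius inversion the count is N_739(4) = (1/4) Σ_{d|4} μ(4/d) · 739^d = (1/4)(μ(4)·739^1 + μ(2)·739^2 + μ(1)·739^4) = 298247600520/4 = 74561900130.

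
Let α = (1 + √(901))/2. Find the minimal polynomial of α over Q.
m_α(x) = x^2 - x - 225

From 2α - 1 = √(901), squaring gives (2α - 1)^2 = 901, i.e. 4α^2 - 4α + 1 = 901, so α^2 - α + (1 - 901)/4 = 0. Since 901 ≡ 1 (mod 4), (1 - 901)/4 = -225 ∈ Z. The polynomial x^2 - x - 225 has discriminant 1 - 4·(-225) = 901, which is not a perfect square in Q (d = 901 is squarefree and ≠ 1), so x^2 - x - 225 is irreducible over Q. It is the minimal polynomial of α.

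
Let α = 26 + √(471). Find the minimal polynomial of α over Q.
m_α(x) = x^2 - 52x + 205

From α - 26 = √(471), squaring gives (α - 26)^2 = 471, i.e. α^2 - 52α + 676 = 471, so α^2 - 52α + 205 = 0. The discriminant of x^2 - 52x + 205 is (-52)^2 - 4·(205) = 2704 - 820 = 1884, and 4·(471) is not a perfect square in Q since 471 is squarefree and ≠ 1. Hence x^2 - 52x + 205 is irreducible over Q and is the minimal polynomial of α.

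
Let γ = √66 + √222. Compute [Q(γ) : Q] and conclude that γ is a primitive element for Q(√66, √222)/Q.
[Q(γ) : Q] = 4 (equivalently, Q(γ) = Q(√66, √222))

Obviously Q(γ) ⊆ Q(√66, √222), and [Q(√66, √222):Q] = 4 (since 66, 222 are distinct squarefree integers > 1 with 14652 not a perfect square). To show equality we compute the minimal polynomial of γ. From γ = √66 + √222: γ^2 = 66 + 2√(14652) + 222 = 288 + 2√(14652), so γ^2 - 288 = 2√(14652); squaring, (γ^2 - 288)^2 = 4·14652, i.e. γ^4 - 576γ^2 + 82944 - 58608 = 0, i.e. γ^4 - 576γ^2 + 24336 = 0. So γ is a root of x^4 - 576x^2 + 24336. This polynomial is irreducible over Q: it has no rational root (each ±√66 ± √222 is irrational), and any factorization into two quadratics over Q would force √(14652) ∈ Q (pairing opposite roots) or √66, √222 ∈ Q (other pairings), all impossible. Hence [Q(γ):Q] = 4 = [Q(√66, √222):Q], so Q(γ) = Q(√66, √222).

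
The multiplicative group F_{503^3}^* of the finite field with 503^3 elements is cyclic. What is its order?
|F_{503^3}^*| = 127263526

F_{503^3} has 503^3 = 127263527 elements; its multiplicative group consists of all nonzero elements, so |F_{503^3}^*| = 127263527 - 1 = 127263526. (It is cyclic since any finite subgroup of the multiplicative group of a field is cyclic.)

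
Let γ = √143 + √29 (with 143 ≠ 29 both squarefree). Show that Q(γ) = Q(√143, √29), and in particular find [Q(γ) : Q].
[Q(γ) : Q] = 4 (equivalently, Q(γ) = Q(√143, √29))

Obviously Q(γ) ⊆ Q(√143, √29), and [Q(√143, √29):Q] = 4 (since 143, 29 are distinct squarefree integers > 1 with 4147 not a perfect square). To show equality we compute the minimal polynomial of γ. From γ = √143 + √29: γ^2 = 143 + 2√(4147) + 29 = 172 + 2√(4147), so γ^2 - 172 = 2√(4147); squaring, (γ^2 - 172)^2 = 4·4147, i.e. γ^4 - 344γ^2 + 29584 - 16588 = 0, i.e. γ^4 - 344γ^2 + 12996 = 0. So γ is a root of x^4 - 344x^2 + 12996. This polynomial is irreducible over Q: it has no rational root (each ±√143 ± √29 is irrational), and any factorization into two quadratics over Q would force √(4147) ∈ Q (pairing opposite roots) or √143, √29 ∈ Q (other pairings), all impossible. Hence [Q(γ):Q] = 4 = [Q(√143, √29):Q], so Q(γ) = Q(√143, √29).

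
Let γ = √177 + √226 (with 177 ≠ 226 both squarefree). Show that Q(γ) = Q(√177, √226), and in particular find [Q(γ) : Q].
[Q(γ) : Q] = 4 (equivalently, Q(γ) = Q(√177, √226))

Obviously Q(γ) ⊆ Q(√177, √226), and [Q(√177, √226):Q] = 4 (since 177, 226 are distinct squarefree integers > 1 with 40002 not a perfect square). To show equality we compute the minimal polynomial of γ. From γ = √177 + √226: γ^2 = 177 + 2√(40002) + 226 = 403 + 2√(40002), so γ^2 - 403 = 2√(40002); squaring, (γ^2 - 403)^2 = 4·40002, i.e. γ^4 - 806γ^2 + 162409 - 160008 = 0, i.e. γ^4 - 806γ^2 + 2401 = 0. So γ is a root of x^4 - 806x^2 + 2401. This polynomial is irreducible over Q: it has no rational root (each ±√177 ± √226 is irrational), and any factorization into two quadratics over Q would force √(40002) ∈ Q (pairing opposite roots) or √177, √226 ∈ Q (other pairings), all impossible. Hence [Q(γ):Q] = 4 = [Q(√177, √226):Q], so Q(γ) = Q(√177, √226).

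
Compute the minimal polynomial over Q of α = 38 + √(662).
m_α(x) = x^2 - 76x + 782

From α - 38 = √(662), squaring gives (α - 38)^2 = 662, i.e. α^2 - 76α + 1444 = 662, so α^2 - 76α + 782 = 0. The discriminant of x^2 - 76x + 782 is (-76)^2 - 4·(782) = 5776 - 3128 = 2648, and 4·(662) is not a perfect square in Q since 662 is squarefree and ≠ 1. Hence x^2 - 76x + 782 is irreducible over Q and is the minimal polynomial of α.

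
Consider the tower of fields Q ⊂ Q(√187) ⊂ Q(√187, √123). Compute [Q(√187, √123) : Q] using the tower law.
[Q(√187, √123) : Q] = 4

[Q(√187):Q] = 2 (min poly x^2 - 187, irreducible since 187 is squarefree > 1). For the top step, suppose √123 ∈ Q(√187), say √123 = c + d√187 with c, d ∈ Q. Squaring: 123 = c^2 + 187d^2 + 2cd√187. Since √187 ∉ Q this forces 2cd = 0. If d = 0 then √123 = c ∈ Q, contradicting 123 squarefree > 1. If c = 0 then 123 = 187d^2, so 187·123 = (187d)^2 is a perfect square in Q — but 187·123 = 23001 is not a perfect square (since 187 and 123 are distinct squarefree integers). Contradiction. Hence √123 ∉ Q(√187), so x^2 - 123 stays irreducible over Q(√187) and [Q(√187, √123) : Q(√187)] = 2. By the tower law, [Q(√187, √123) : Q] = 2 · 2 = 4.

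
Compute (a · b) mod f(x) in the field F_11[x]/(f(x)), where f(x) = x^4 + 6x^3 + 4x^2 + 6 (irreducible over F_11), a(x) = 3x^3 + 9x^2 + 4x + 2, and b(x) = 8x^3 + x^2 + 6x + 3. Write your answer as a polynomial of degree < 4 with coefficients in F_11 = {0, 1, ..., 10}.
a · b ≡ 7x^2 + 9x + 10 (mod f(x))

Multiply in F_11[x]: a(x)·b(x) = (3x^3 + 9x^2 + 4x + 2)·(8x^3 + x^2 + 6x + 3) = 2x^6 + 9x^5 + 4x^4 + 6x^3 + 9x^2 + 2x + 6. This has degree ≥ 4, so divide by f(x) over F_11: 2x^6 + 9x^5 + 4x^4 + 6x^3 + 9x^2 + 2x + 6 = (2x^2 + 8x + 3)·(x^4 + 6x^3 + 4x^2 + 6) + (7x^2 + 9x + 10). Hence a·b ≡ 7x^2 + 9x + 10 (mod f). (F_11[x]/(f) is a field with 11^4 = 14641 elements since f is irreducible of degree 4.)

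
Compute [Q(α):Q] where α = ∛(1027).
[Q(α):Q] = 3

The minimal polynomial of α is x^3 - 1027, irreducible over Q since 1027 is not a perfect cube (so x^3 - 1027 has no rational root). Hence [Q(α):Q] = deg(m_α) = 3.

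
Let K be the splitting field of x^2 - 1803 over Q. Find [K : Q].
[K : Q] = 2

f(x) = x^2 - 1803 factors as (x - √1803)(x + √1803). The splitting field is K = Q(√1803). Since 1803 is squarefree and > 1, it is not a perfect square, so x^2 - 1803 is irreducible over Q and [Q(√1803) : Q] = 2. Hence [K : Q] = 2.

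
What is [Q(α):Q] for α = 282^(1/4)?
[Q(α):Q] = 4

α is a root of x^4 - 282. By Eisenstein's criterion at the prime p = 2 (which divides the constant term 282 but p^2 = 4 does not, since 282 is squarefree), x^4 - 282 is irreducible over Q. Hence [Q(α):Q] = 4.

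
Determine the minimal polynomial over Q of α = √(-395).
m_α(x) = x^2 + 395

α satisfies α^2 + 395 = 0, so x^2 + 395 annihilates α. Since d = -395 is squarefree and ≠ 1, it is not a perfect square in Q, so x^2 + 395 has no rational root and is therefore irreducible over Q (a degree-2 polynomial over a field is irreducible iff it has no root). Hence m_α(x) = x^2 + 395.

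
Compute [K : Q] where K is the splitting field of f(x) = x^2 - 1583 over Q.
[K : Q] = 2

f(x) = x^2 - 1583 factors as (x - √1583)(x + √1583). The splitting field is K = Q(√1583). Since 1583 is squarefree and > 1, it is not a perfect square, so x^2 - 1583 is irreducible over Q and [Q(√1583) : Q] = 2. Hence [K : Q] = 2.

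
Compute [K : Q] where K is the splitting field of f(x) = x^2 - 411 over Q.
[K : Q] = 2

f(x) = x^2 - 411 factors as (x - √411)(x + √411). The splitting field is K = Q(√411). Since 411 is squarefree and > 1, it is not a perfect square, so x^2 - 411 is irreducible over Q and [Q(√411) : Q] = 2. Hence [K : Q] = 2.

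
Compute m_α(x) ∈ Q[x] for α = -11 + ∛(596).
m_α(x) = x^3 + 33x^2 + 363x + 735

Set β = α + 11 = ∛(596), so β^3 = 596. Then (α + 11)^3 - 596 = 0, i.e. α is a root of g(x) = (x + 11)^3 - 596 = x^3 + 33x^2 + 363x + 735. Since g(x) = h(x + 11) where h(x) = x^3 - 596, and h is irreducible over Q (because 596 is not a perfect cube, so h has no rational root, and a monic cubic with no rational root is irreducible), g is also irreducible (irreducibility is preserved under the substitution x → x + 11). Hence m_α(x) = x^3 + 33x^2 + 363x + 735.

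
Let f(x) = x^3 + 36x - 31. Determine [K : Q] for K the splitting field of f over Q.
[K : Q] = 6

By the rational root test, any rational root of the monic integer polynomial f(x) = x^3 + 36x - 31 must be an integer dividing the constant term -31, i.e. one of ±{1, 31}. Evaluating: f(1) = 6, f(-1) = -68, f(31) = 30876, f(-31) = -30938; none is 0, so f has no rational root and is therefore irreducible over Q (a cubic with no linear factor over a field is irreducible). For an irreducible cubic, the Galois group is A_3 or S_3 according as the discriminant disc(f) = -4a^3 - 27b^2 = -4·(36)^3 - 27·(-31)^2 = -212571 is or is not a square in Q. Here disc(f) = -212571 is not a perfect square in Q, so the Galois group of f over Q is not contained in A_3 and must be all of S_3. The splitting field has degree |S_3| = 6 over Q, so [K : Q] = 6.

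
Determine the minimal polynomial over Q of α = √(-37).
m_α(x) = x^2 + 37

α satisfies α^2 + 37 = 0, so x^2 + 37 annihilates α. Since d = -37 is squarefree and ≠ 1, it is not a perfect square in Q, so x^2 + 37 has no rational root and is therefore irreducible over Q (a degree-2 polynomial over a field is irreducible iff it has no root). Hence m_α(x) = x^2 + 37.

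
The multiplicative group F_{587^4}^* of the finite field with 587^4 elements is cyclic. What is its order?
|F_{587^4}^*| = 118727795760

F_{587^4} has 587^4 = 118727795761 elements; its multiplicative group consists of all nonzero elements, so |F_{587^4}^*| = 118727795761 - 1 = 118727795760. (It is cyclic since any finite subgroup of the multiplicative group of a field is cyclic.)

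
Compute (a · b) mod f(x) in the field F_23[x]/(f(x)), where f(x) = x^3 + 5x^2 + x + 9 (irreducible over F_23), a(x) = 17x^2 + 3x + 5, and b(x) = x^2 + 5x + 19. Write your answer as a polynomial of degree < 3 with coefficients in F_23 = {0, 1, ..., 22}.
a · b ≡ 12x^2 + 18x + 22 (mod f(x))

Multiply in F_23[x]: a(x)·b(x) = (17x^2 + 3x + 5)·(x^2 + 5x + 19) = 17x^4 + 19x^3 + 21x^2 + 13x + 3. This has degree ≥ 3, so divide by f(x) over F_23: 17x^4 + 19x^3 + 21x^2 + 13x + 3 = (17x + 3)·(x^3 + 5x^2 + x + 9) + (12x^2 + 18x + 22). Hence a·b ≡ 12x^2 + 18x + 22 (mod f). (F_23[x]/(f) is a field with 23^3 = 12167 elements since f is irreducible of degree 3.)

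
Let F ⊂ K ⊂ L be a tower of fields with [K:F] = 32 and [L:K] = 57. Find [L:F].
[L:F] = 1824

The tower law says that for any tower of field extensions F ⊂ K ⊂ L with finite degrees, [L:F] = [L:K] · [K:F]. Here this gives [L:F] = 57 · 32 = 1824.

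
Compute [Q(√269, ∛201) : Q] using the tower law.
[Q(√269, ∛201) : Q] = 6

Let L = Q(√269, ∛201). Since Q(√269) ⊂ L and [Q(√269):Q] = 2, the tower law gives 2 | [L:Q]. Likewise Q(∛201) ⊂ L with [Q(∛201):Q] = 3 (because 201 is not a perfect cube), so 3 | [L:Q]. As gcd(2,3) = 1, [L:Q] is divisible by 6. Conversely L is generated over Q by √269 and ∛201, so [L:Q] ≤ 2·3 = 6. Therefore [Q(√269, ∛201) : Q] = 6.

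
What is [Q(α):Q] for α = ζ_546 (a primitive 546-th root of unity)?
[Q(α):Q] = 144

The minimal polynomial of ζ_546 over Q is the 546-th cyclotomic polynomial Φ_546(x), which is irreducible over Q and has degree φ(546) = 144. Hence [Q(α):Q] = φ(546) = 144.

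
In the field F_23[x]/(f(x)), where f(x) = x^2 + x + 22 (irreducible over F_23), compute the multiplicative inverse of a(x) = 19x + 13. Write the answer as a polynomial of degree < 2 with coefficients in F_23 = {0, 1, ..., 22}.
a(x)^(-1) ≡ 21x + 3 (mod f(x))

Since f is irreducible over F_23, F_23[x]/(f) is a field and a(x) ≠ 0 has an inverse. Apply the extended Euclidean algorithm to f(x) and a(x) in F_23[x]: f(x) = (17x + 9)·a(x) + (20). The last nonzero remainder is the constant 20 = gcd(f, a) in F_23. Back-substituting through the division chain expresses 20 = s(x)·a(x) + t(x)·f(x) with s(x) ≡ 6x + 14 (mod f), so (6x + 14)·a(x) ≡ 20 (mod f). Multiplying by 20^(-1) ≡ 15 in F_23 gives a(x)^(-1) ≡ 15·(6x + 14) ≡ 21x + 3 (mod f). Check: (19x + 13)·(21x + 3) = 8x^2 + 8x + 16 ≡ 1 (mod x^2 + x + 22).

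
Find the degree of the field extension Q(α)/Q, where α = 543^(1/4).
[Q(α):Q] = 4

α is a root of x^4 - 543. By Eisenstein's criterion at the prime p = 3 (which divides the constant term 543 but p^2 = 9 does not, since 543 is squarefree), x^4 - 543 is irreducible over Q. Hence [Q(α):Q] = 4.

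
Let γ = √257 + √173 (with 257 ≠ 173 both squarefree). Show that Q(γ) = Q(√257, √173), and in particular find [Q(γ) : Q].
[Q(γ) : Q] = 4 (equivalently, Q(γ) = Q(√257, √173))

Obviously Q(γ) ⊆ Q(√257, √173), and [Q(√257, √173):Q] = 4 (since 257, 173 are distinct squarefree integers > 1 with 44461 not a perfect square). To show equality we compute the minimal polynomial of γ. From γ = √257 + √173: γ^2 = 257 + 2√(44461) + 173 = 430 + 2√(44461), so γ^2 - 430 = 2√(44461); squaring, (γ^2 - 430)^2 = 4·44461, i.e. γ^4 - 860γ^2 + 184900 - 177844 = 0, i.e. γ^4 - 860γ^2 + 7056 = 0. So γ is a root of x^4 - 860x^2 + 7056. This polynomial is irreducible over Q: it has no rational root (each ±√257 ± √173 is irrational), and any factorization into two quadratics over Q would force √(44461) ∈ Q (pairing opposite roots) or √257, √173 ∈ Q (other pairings), all impossible. Hence [Q(γ):Q] = 4 = [Q(√257, √173):Q], so Q(γ) = Q(√257, √173).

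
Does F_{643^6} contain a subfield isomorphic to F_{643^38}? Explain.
No: F_{643^38} is not a subfield of F_{643^6}

F_{p^m} embeds in F_{p^n} iff m | n. Here 38 ∤ 6 (since 6 = 0·38 + 6 with remainder 6 ≠ 0), so F_{643^38} is not a subfield of F_{643^6}. Equivalently: if it were, the tower law would give 38 = [F_{643^38}:F_643] dividing [F_{643^6}:F_643] = 6, contradiction.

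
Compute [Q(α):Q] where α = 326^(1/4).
[Q(α):Q] = 4

α is a root of x^4 - 326. By Eisenstein's criterion at the prime p = 2 (which divides the constant term 326 but p^2 = 4 does not, since 326 is squarefree), x^4 - 326 is irreducible over Q. Hence [Q(α):Q] = 4.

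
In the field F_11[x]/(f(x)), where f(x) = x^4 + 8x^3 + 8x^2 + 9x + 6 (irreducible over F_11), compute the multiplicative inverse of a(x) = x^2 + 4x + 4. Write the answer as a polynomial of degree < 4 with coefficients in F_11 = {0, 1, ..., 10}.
a(x)^(-1) ≡ 10x^3 + 7x^2 + x + 3 (mod f(x))

Since f is irreducible over F_11, F_11[x]/(f) is a field and a(x) ≠ 0 has an inverse. Apply the extended Euclidean algorithm to f(x) and a(x) in F_11[x]: f(x) = (x^2 + 4x + 10)·a(x) + (8x + 10);  a(x) = (7x)·(8x + 10) + (4). The last nonzero remainder is the constant 4 = gcd(f, a) in F_11. Back-substituting through the division chain expresses 4 = s(x)·a(x) + t(x)·f(x) with s(x) ≡ 7x^3 + 6x^2 + 4x + 1 (mod f), so (7x^3 + 6x^2 + 4x + 1)·a(x) ≡ 4 (mod f). Multiplying by 4^(-1) ≡ 3 in F_11 gives a(x)^(-1) ≡ 3·(7x^3 + 6x^2 + 4x + 1) ≡ 10x^3 + 7x^2 + x + 3 (mod f). Check: (x^2 + 4x + 4)·(10x^3 + 7x^2 + x + 3) = 10x^5 + 3x^4 + 3x^3 + 2x^2 + 5x + 1 ≡ 1 (mod x^4 + 8x^3 + 8x^2 + 9x + 6).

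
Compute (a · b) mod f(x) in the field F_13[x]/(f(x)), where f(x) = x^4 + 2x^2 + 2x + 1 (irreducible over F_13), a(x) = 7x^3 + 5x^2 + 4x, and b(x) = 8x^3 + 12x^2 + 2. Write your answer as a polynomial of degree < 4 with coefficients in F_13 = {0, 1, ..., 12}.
a · b ≡ x^3 + 6x^2 + 2x + 7 (mod f(x))

Multiply in F_13[x]: a(x)·b(x) = (7x^3 + 5x^2 + 4x)·(8x^3 + 12x^2 + 2) = 4x^6 + 7x^5 + x^4 + 10x^3 + 10x^2 + 8x. This has degree ≥ 4, so divide by f(x) over F_13: 4x^6 + 7x^5 + x^4 + 10x^3 + 10x^2 + 8x = (4x^2 + 7x + 6)·(x^4 + 2x^2 + 2x + 1) + (x^3 + 6x^2 + 2x + 7). Hence a·b ≡ x^3 + 6x^2 + 2x + 7 (mod f). (F_13[x]/(f) is a field with 13^4 = 28561 elements since f is irreducible of degree 4.)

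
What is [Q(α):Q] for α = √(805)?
[Q(α):Q] = 2

[Q(α):Q] equals the degree of the minimal polynomial of α. Here α^2 = 805 and x^2 - 805 is irreducible (d = 805 is squarefree, ≠ 1, hence not a square), so deg(m_α) = 2. Thus [Q(α):Q] = 2.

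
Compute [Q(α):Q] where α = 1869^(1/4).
[Q(α):Q] = 4

α is a root of x^4 - 1869. By Eisenstein's criterion at the prime p = 3 (which divides the constant term 1869 but p^2 = 9 does not, since 1869 is squarefree), x^4 - 1869 is irreducible over Q. Hence [Q(α):Q] = 4.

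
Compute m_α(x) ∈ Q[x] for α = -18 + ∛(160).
m_α(x) = x^3 + 54x^2 + 972x + 5672

Set β = α + 18 = ∛(160), so β^3 = 160. Then (α + 18)^3 - 160 = 0, i.e. α is a root of g(x) = (x + 18)^3 - 160 = x^3 + 54x^2 + 972x + 5672. Since g(x) = h(x + 18) where h(x) = x^3 - 160, and h is irreducible over Q (because 160 is not a perfect cube, so h has no rational root, and a monic cubic with no rational root is irreducible), g is also irreducible (irreducibility is preserved under the substitution x → x + 18). Hence m_α(x) = x^3 + 54x^2 + 972x + 5672.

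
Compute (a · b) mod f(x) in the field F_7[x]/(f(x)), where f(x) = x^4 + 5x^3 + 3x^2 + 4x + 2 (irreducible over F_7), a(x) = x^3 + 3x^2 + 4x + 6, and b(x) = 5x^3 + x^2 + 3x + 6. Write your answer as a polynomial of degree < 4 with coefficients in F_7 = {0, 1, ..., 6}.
a · b ≡ 6x^2 + 4x + 1 (mod f(x))

Multiply in F_7[x]: a(x)·b(x) = (x^3 + 3x^2 + 4x + 6)·(5x^3 + x^2 + 3x + 6) = 5x^6 + 2x^5 + 5x^4 + x^2 + 1. This has degree ≥ 4, so divide by f(x) over F_7: 5x^6 + 2x^5 + 5x^4 + x^2 + 1 = (5x^2 + 5x)·(x^4 + 5x^3 + 3x^2 + 4x + 2) + (6x^2 + 4x + 1). Hence a·b ≡ 6x^2 + 4x + 1 (mod f). (F_7[x]/(f) is a field with 7^4 = 2401 elements since f is irreducible of degree 4.)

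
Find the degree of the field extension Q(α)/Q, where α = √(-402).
[Q(α):Q] = 2

[Q(α):Q] equals the degree of the minimal polynomial of α. Here α^2 = -402 and x^2 + 402 is irreducible (d = -402 is squarefree, ≠ 1, hence not a square), so deg(m_α) = 2. Thus [Q(α):Q] = 2.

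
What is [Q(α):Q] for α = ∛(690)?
[Q(α):Q] = 3

The minimal polynomial of α is x^3 - 690, irreducible over Q since 690 is not a perfect cube (so x^3 - 690 has no rational root). Hence [Q(α):Q] = deg(m_α) = 3.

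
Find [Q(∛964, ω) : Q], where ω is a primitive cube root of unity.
[Q(∛964, ω) : Q] = 6

[Q(∛964):Q] = 3 (min poly x^3 - 964, irreducible since 964 is not a perfect cube). [Q(ω):Q] = 2 (min poly x^2 + x + 1). Since Q(∛964) ⊂ R and ω ∉ R, we have ω ∉ Q(∛964), so x^2 + x + 1 remains irreducible over Q(∛964) and [Q(∛964, ω) : Q(∛964)] = 2. By the tower law, [Q(∛964, ω) : Q] = 3 · 2 = 6. (In fact Q(∛964, ω) is the splitting field of x^3 - 964 over Q.)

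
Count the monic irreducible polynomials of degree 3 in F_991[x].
There are 324413760 monic irreducible polynomials of degree 3 over F_991

Each element of F_{991^3} that lies in no proper subfield is a root of exactly one monic irreducible of degree 3 over F_991, and each such polynomial has 3 distinct roots in F_{991^3}. By Möbius inversion the count is N_991(3) = (1/3) Σ_{d|3} μ(3/d) · 991^d = (1/3)(μ(3)·991^1 + μ(1)·991^3) = 973241280/3 = 324413760.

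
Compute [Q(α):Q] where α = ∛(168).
[Q(α):Q] = 3

The minimal polynomial of α is x^3 - 168, irreducible over Q since 168 is not a perfect cube (so x^3 - 168 has no rational root). Hence [Q(α):Q] = deg(m_α) = 3.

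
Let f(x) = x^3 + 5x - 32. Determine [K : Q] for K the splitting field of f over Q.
[K : Q] = 6

By the rational root test, any rational root of the monic integer polynomial f(x) = x^3 + 5x - 32 must be an integer dividing the constant term -32, i.e. one of ±{1, 2, 4, 8, 16, 32}. Evaluating: f(1) = -26, f(-1) = -38, f(2) = -14, f(-2) = -50, f(4) = 52, f(-4) = -116, f(8) = 520, f(-8) = -584, f(16) = 4144, f(-16) = -4208, f(32) = 32896, f(-32) = -32960; none is 0, so f has no rational root and is therefore irreducible over Q (a cubic with no linear factor over a field is irreducible). For an irreducible cubic, the Galois group is A_3 or S_3 according as the discriminant disc(f) = -4a^3 - 27b^2 = -4·(5)^3 - 27·(-32)^2 = -28148 is or is not a square in Q. Here disc(f) = -28148 is not a perfect square in Q, so the Galois group of f over Q is not contained in A_3 and must be all of S_3. The splitting field has degree |S_3| = 6 over Q, so [K : Q] = 6.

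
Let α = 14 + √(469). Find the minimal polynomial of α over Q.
m_α(x) = x^2 - 28x - 273

From α - 14 = √(469), squaring gives (α - 14)^2 = 469, i.e. α^2 - 28α + 196 = 469, so α^2 - 28α - 273 = 0. The discriminant of x^2 - 28x - 273 is (-28)^2 - 4·(-273) = 784 + 1092 = 1876, and 4·(469) is not a perfect square in Q since 469 is squarefree and ≠ 1. Hence x^2 - 28x - 273 is irreducible over Q and is the minimal polynomial of α.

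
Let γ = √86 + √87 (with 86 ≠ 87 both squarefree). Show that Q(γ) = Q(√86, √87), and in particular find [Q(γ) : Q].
[Q(γ) : Q] = 4 (equivalently, Q(γ) = Q(√86, √87))

Obviously Q(γ) ⊆ Q(√86, √87), and [Q(√86, √87):Q] = 4 (since 86, 87 are distinct squarefree integers > 1 with 7482 not a perfect square). To show equality we compute the minimal polynomial of γ. From γ = √86 + √87: γ^2 = 86 + 2√(7482) + 87 = 173 + 2√(7482), so γ^2 - 173 = 2√(7482); squaring, (γ^2 - 173)^2 = 4·7482, i.e. γ^4 - 346γ^2 + 29929 - 29928 = 0, i.e. γ^4 - 346γ^2 + 1 = 0. So γ is a root of x^4 - 346x^2 + 1. This polynomial is irreducible over Q: it has no rational root (each ±√86 ± √87 is irrational), and any factorization into two quadratics over Q would force √(7482) ∈ Q (pairing opposite roots) or √86, √87 ∈ Q (other pairings), all impossible. Hence [Q(γ):Q] = 4 = [Q(√86, √87):Q], so Q(γ) = Q(√86, √87).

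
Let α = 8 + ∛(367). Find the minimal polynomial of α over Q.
m_α(x) = x^3 - 24x^2 + 192x - 879

Set β = α - 8 = ∛(367), so β^3 = 367. Then (α - 8)^3 - 367 = 0, i.e. α is a root of g(x) = (x - 8)^3 - 367 = x^3 - 24x^2 + 192x - 879. Since g(x) = h(x - 8) where h(x) = x^3 - 367, and h is irreducible over Q (because 367 is not a perfect cube, so h has no rational root, and a monic cubic with no rational root is irreducible), g is also irreducible (irreducibility is preserved under the substitution x → x - 8). Hence m_α(x) = x^3 - 24x^2 + 192x - 879.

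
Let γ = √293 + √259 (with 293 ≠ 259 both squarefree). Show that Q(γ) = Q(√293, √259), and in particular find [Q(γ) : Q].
[Q(γ) : Q] = 4 (equivalently, Q(γ) = Q(√293, √259))

Obviously Q(γ) ⊆ Q(√293, √259), and [Q(√293, √259):Q] = 4 (since 293, 259 are distinct squarefree integers > 1 with 75887 not a perfect square). To show equality we compute the minimal polynomial of γ. From γ = √293 + √259: γ^2 = 293 + 2√(75887) + 259 = 552 + 2√(75887), so γ^2 - 552 = 2√(75887); squaring, (γ^2 - 552)^2 = 4·75887, i.e. γ^4 - 1104γ^2 + 304704 - 303548 = 0, i.e. γ^4 - 1104γ^2 + 1156 = 0. So γ is a root of x^4 - 1104x^2 + 1156. This polynomial is irreducible over Q: it has no rational root (each ±√293 ± √259 is irrational), and any factorization into two quadratics over Q would force √(75887) ∈ Q (pairing opposite roots) or √293, √259 ∈ Q (other pairings), all impossible. Hence [Q(γ):Q] = 4 = [Q(√293, √259):Q], so Q(γ) = Q(√293, √259).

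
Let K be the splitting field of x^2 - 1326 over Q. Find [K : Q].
[K : Q] = 2

f(x) = x^2 - 1326 factors as (x - √1326)(x + √1326). The splitting field is K = Q(√1326). Since 1326 is squarefree and > 1, it is not a perfect square, so x^2 - 1326 is irreducible over Q and [Q(√1326) : Q] = 2. Hence [K : Q] = 2.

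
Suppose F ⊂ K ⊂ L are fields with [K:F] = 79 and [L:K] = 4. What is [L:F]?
[L:F] = 316

The tower law says that for any tower of field extensions F ⊂ K ⊂ L with finite degrees, [L:F] = [L:K] · [K:F]. Here this gives [L:F] = 4 · 79 = 316.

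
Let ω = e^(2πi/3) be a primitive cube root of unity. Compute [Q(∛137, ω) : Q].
[Q(∛137, ω) : Q] = 6

[Q(∛137):Q] = 3 (min poly x^3 - 137, irreducible since 137 is not a perfect cube). [Q(ω):Q] = 2 (min poly x^2 + x + 1). Since Q(∛137) ⊂ R and ω ∉ R, we have ω ∉ Q(∛137), so x^2 + x + 1 remains irreducible over Q(∛137) and [Q(∛137, ω) : Q(∛137)] = 2. By the tower law, [Q(∛137, ω) : Q] = 3 · 2 = 6. (In fact Q(∛137, ω) is the splitting field of x^3 - 137 over Q.)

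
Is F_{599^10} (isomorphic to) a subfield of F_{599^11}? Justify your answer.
No: F_{599^10} is not a subfield of F_{599^11}

F_{p^m} embeds in F_{p^n} iff m | n. Here 10 ∤ 11 (since 11 = 1·10 + 1 with remainder 1 ≠ 0), so F_{599^10} is not a subfield of F_{599^11}. Equivalently: if it were, the tower law would give 10 = [F_{599^10}:F_599] dividing [F_{599^11}:F_599] = 11, contradiction.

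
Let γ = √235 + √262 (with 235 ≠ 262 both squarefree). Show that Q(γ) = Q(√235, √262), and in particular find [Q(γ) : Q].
[Q(γ) : Q] = 4 (equivalently, Q(γ) = Q(√235, √262))

Obviously Q(γ) ⊆ Q(√235, √262), and [Q(√235, √262):Q] = 4 (since 235, 262 are distinct squarefree integers > 1 with 61570 not a perfect square). To show equality we compute the minimal polynomial of γ. From γ = √235 + √262: γ^2 = 235 + 2√(61570) + 262 = 497 + 2√(61570), so γ^2 - 497 = 2√(61570); squaring, (γ^2 - 497)^2 = 4·61570, i.e. γ^4 - 994γ^2 + 247009 - 246280 = 0, i.e. γ^4 - 994γ^2 + 729 = 0. So γ is a root of x^4 - 994x^2 + 729. This polynomial is irreducible over Q: it has no rational root (each ±√235 ± √262 is irrational), and any factorization into two quadratics over Q would force √(61570) ∈ Q (pairing opposite roots) or √235, √262 ∈ Q (other pairings), all impossible. Hence [Q(γ):Q] = 4 = [Q(√235, √262):Q], so Q(γ) = Q(√235, √262).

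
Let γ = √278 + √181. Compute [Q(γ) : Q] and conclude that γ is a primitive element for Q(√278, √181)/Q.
[Q(γ) : Q] = 4 (equivalently, Q(γ) = Q(√278, √181))

Obviously Q(γ) ⊆ Q(√278, √181), and [Q(√278, √181):Q] = 4 (since 278, 181 are distinct squarefree integers > 1 with 50318 not a perfect square). To show equality we compute the minimal polynomial of γ. From γ = √278 + √181: γ^2 = 278 + 2√(50318) + 181 = 459 + 2√(50318), so γ^2 - 459 = 2√(50318); squaring, (γ^2 - 459)^2 = 4·50318, i.e. γ^4 - 918γ^2 + 210681 - 201272 = 0, i.e. γ^4 - 918γ^2 + 9409 = 0. So γ is a root of x^4 - 918x^2 + 9409. This polynomial is irreducible over Q: it has no rational root (each ±√278 ± √181 is irrational), and any factorization into two quadratics over Q would force √(50318) ∈ Q (pairing opposite roots) or √278, √181 ∈ Q (other pairings), all impossible. Hence [Q(γ):Q] = 4 = [Q(√278, √181):Q], so Q(γ) = Q(√278, √181).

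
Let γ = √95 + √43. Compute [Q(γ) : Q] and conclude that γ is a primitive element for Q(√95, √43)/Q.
[Q(γ) : Q] = 4 (equivalently, Q(γ) = Q(√95, √43))

Obviously Q(γ) ⊆ Q(√95, √43), and [Q(√95, √43):Q] = 4 (since 95, 43 are distinct squarefree integers > 1 with 4085 not a perfect square). To show equality we compute the minimal polynomial of γ. From γ = √95 + √43: γ^2 = 95 + 2√(4085) + 43 = 138 + 2√(4085), so γ^2 - 138 = 2√(4085); squaring, (γ^2 - 138)^2 = 4·4085, i.e. γ^4 - 276γ^2 + 19044 - 16340 = 0, i.e. γ^4 - 276γ^2 + 2704 = 0. So γ is a root of x^4 - 276x^2 + 2704. This polynomial is irreducible over Q: it has no rational root (each ±√95 ± √43 is irrational), and any factorization into two quadratics over Q would force √(4085) ∈ Q (pairing opposite roots) or √95, √43 ∈ Q (other pairings), all impossible. Hence [Q(γ):Q] = 4 = [Q(√95, √43):Q], so Q(γ) = Q(√95, √43).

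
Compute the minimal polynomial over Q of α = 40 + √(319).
m_α(x) = x^2 - 80x + 1281

From α - 40 = √(319), squaring gives (α - 40)^2 = 319, i.e. α^2 - 80α + 1600 = 319, so α^2 - 80α + 1281 = 0. The discriminant of x^2 - 80x + 1281 is (-80)^2 - 4·(1281) = 6400 - 5124 = 1276, and 4·(319) is not a perfect square in Q since 319 is squarefree and ≠ 1. Hence x^2 - 80x + 1281 is irreducible over Q and is the minimal polynomial of α.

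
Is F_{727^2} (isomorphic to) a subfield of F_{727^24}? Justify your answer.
Yes: F_{727^2} is a subfield of F_{727^24}

F_{p^m} embeds in F_{p^n} iff m | n (since F_{p^n} is the splitting field of x^(p^n) - x, and F_{p^m} ⊂ F_{p^n} forces p^n to be a power of p^m, i.e. m | n; conversely if m | n then every root of x^(p^m) - x is a root of x^(p^n) - x). Here 2 | 24 (since 24 = 12·2), so F_{727^2} is a subfield of F_{727^24}, and [F_{727^24} : F_{727^2}] = 24/2 = 12.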